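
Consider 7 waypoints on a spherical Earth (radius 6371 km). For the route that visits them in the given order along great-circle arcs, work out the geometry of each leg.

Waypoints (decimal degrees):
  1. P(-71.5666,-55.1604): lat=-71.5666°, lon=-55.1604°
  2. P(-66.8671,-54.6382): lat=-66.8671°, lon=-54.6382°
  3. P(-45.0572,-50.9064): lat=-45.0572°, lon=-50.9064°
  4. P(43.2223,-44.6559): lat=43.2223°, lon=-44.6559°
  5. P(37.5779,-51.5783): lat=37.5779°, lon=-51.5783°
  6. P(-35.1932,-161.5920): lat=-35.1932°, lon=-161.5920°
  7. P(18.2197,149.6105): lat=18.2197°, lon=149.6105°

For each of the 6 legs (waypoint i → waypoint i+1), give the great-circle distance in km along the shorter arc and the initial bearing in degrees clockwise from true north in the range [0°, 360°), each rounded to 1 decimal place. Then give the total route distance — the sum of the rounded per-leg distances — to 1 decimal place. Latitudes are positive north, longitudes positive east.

Leg 1: dist=523.0 km, bearing=2.5°
Leg 2: dist=2435.2 km, bearing=7.1°
Leg 3: dist=9835.7 km, bearing=4.6°
Leg 4: dist=858.2 km, bearing=225.3°
Leg 5: dist=13895.9 km, bearing=249.6°
Leg 6: dist=7857.3 km, bearing=310.8°
Total: 35405.3 km

Leg 1: φ1=-1.2490728, φ2=-1.1670511, Δφ=0.0820217, Δλ=0.0091141 rad; a=sin²(Δφ/2)+cosφ1·cosφ2·sin²(Δλ/2)=0.0016835288; c=2·atan2(√a, √(1-a))=0.082084698; dist=6371·c=522.962 ≈ 523.0 km; running total=523.0 km
Leg 1 bearing: y=sinΔλ·cosφ2=0.00358057, x=cosφ1·sinφ2-sinφ1·cosφ2·cosΔλ=0.08191433; θ=atan2(y, x)=2.5029° ≈ 2.5°
Leg 2: φ1=-1.1670511, φ2=-0.7863965, Δφ=0.3806546, Δλ=0.0651322 rad; a=sin²(Δφ/2)+cosφ1·cosφ2·sin²(Δλ/2)=0.0360833976; c=2·atan2(√a, √(1-a))=0.382235281; dist=6371·c=2435.221 ≈ 2435.2 km; running total=2958.2 km
Leg 2 bearing: y=sinΔλ·cosφ2=0.04597689, x=cosφ1·sinφ2-sinφ1·cosφ2·cosΔλ=0.37015087; θ=atan2(y, x)=7.0805° ≈ 7.1°
Leg 3: φ1=-0.7863965, φ2=0.7543714, Δφ=1.5407679, Δλ=0.1090918 rad; a=sin²(Δφ/2)+cosφ1·cosφ2·sin²(Δλ/2)=0.4865180724; c=2·atan2(√a, √(1-a))=1.543829203; dist=6371·c=9835.736 ≈ 9835.7 km; running total=12793.9 km
Leg 3 bearing: y=sinΔλ·cosφ2=0.07933785, x=cosφ1·sinφ2-sinφ1·cosφ2·cosΔλ=0.99648304; θ=atan2(y, x)=4.5522° ≈ 4.6°
Leg 4: φ1=0.7543714, φ2=0.6558581, Δφ=-0.0985134, Δλ=-0.1208187 rad; a=sin²(Δφ/2)+cosφ1·cosφ2·sin²(Δλ/2)=0.0045292139; c=2·atan2(√a, √(1-a))=0.134700681; dist=6371·c=858.178 ≈ 858.2 km; running total=13652.1 km
Leg 4 bearing: y=sinΔλ·cosφ2=-0.09551903, x=cosφ1·sinφ2-sinφ1·cosφ2·cosΔλ=-0.09439765; θ=atan2(y, x)=-134.6617° <0 so +360° → 225.3383° ≈ 225.3°
Leg 5: φ1=0.6558581, φ2=-0.6142372, Δφ=-1.2700953, Δλ=-1.9201013 rad; a=sin²(Δφ/2)+cosφ1·cosφ2·sin²(Δλ/2)=0.7865654995; c=2·atan2(√a, √(1-a))=2.181117890; dist=6371·c=13895.902 ≈ 13895.9 km; running total=27548.0 km
Leg 5 bearing: y=sinΔλ·cosφ2=-0.76786246, x=cosφ1·sinφ2-sinφ1·cosφ2·cosΔλ=-0.28619592; θ=atan2(y, x)=-110.4413° <0 so +360° → 249.5587° ≈ 249.6°
Leg 6: φ1=-0.6142372, φ2=0.3179938, Δφ=0.9322310, Δλ=5.4315083 rad; a=sin²(Δφ/2)+cosφ1·cosφ2·sin²(Δλ/2)=0.3344349913; c=2·atan2(√a, √(1-a))=1.233295424; dist=6371·c=7857.325 ≈ 7857.3 km; running total=35405.3 km
Leg 6 bearing: y=sinΔλ·cosφ2=-0.71466499, x=cosφ1·sinφ2-sinφ1·cosφ2·cosΔλ=0.61612244; θ=atan2(y, x)=-49.2349° <0 so +360° → 310.7651° ≈ 310.8°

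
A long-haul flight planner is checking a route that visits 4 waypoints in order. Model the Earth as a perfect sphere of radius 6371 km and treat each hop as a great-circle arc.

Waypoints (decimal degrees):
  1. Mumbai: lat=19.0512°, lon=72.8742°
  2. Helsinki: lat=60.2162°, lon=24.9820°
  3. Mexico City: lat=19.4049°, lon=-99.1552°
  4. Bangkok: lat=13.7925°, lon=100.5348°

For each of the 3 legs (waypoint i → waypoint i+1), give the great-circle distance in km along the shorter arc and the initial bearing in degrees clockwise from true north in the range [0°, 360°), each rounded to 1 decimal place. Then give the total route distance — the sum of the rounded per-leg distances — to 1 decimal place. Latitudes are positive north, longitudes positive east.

Leg 1: dist=5922.7 km, bearing=332.6°
Leg 2: dist=9845.5 km, bearing=308.7°
Leg 3: dist=15740.5 km, bearing=328.2°
Total: 31508.7 km

Leg 1: φ1=0.3325062, φ2=1.0509710, Δφ=0.7184648, Δλ=-0.8358766 rad; a=sin²(Δφ/2)+cosφ1·cosφ2·sin²(Δλ/2)=0.2009385973; c=2·atan2(√a, √(1-a))=0.929639652; dist=6371·c=5922.734 ≈ 5922.7 km; running total=5922.7 km
Leg 1 bearing: y=sinΔλ·cosφ2=-0.36851527, x=cosφ1·sinφ2-sinφ1·cosφ2·cosΔλ=0.71164992; θ=atan2(y, x)=-27.3766° <0 so +360° → 332.6234° ≈ 332.6°
Leg 2: φ1=1.0509710, φ2=0.3386794, Δφ=-0.7122916, Δλ=-2.1666029 rad; a=sin²(Δφ/2)+cosφ1·cosφ2·sin²(Δλ/2)=0.4872815224; c=2·atan2(√a, √(1-a))=1.545356628; dist=6371·c=9845.467 ≈ 9845.5 km; running total=15768.2 km
Leg 2 bearing: y=sinΔλ·cosφ2=-0.78067826, x=cosφ1·sinφ2-sinφ1·cosφ2·cosΔλ=0.62441526; θ=atan2(y, x)=-51.3459° <0 so +360° → 308.6541° ≈ 308.7°
Leg 3: φ1=0.3386794, φ2=0.2407245, Δφ=-0.0979549, Δλ=3.4852480 rad; a=sin²(Δφ/2)+cosφ1·cosφ2·sin²(Δλ/2)=0.8916150961; c=2·atan2(√a, √(1-a))=2.470640750; dist=6371·c=15740.452 ≈ 15740.5 km; running total=31508.7 km
Leg 3 bearing: y=sinΔλ·cosφ2=-0.32721570, x=cosφ1·sinφ2-sinφ1·cosφ2·cosΔλ=0.52865901; θ=atan2(y, x)=-31.7556° <0 so +360° → 328.2444° ≈ 328.2°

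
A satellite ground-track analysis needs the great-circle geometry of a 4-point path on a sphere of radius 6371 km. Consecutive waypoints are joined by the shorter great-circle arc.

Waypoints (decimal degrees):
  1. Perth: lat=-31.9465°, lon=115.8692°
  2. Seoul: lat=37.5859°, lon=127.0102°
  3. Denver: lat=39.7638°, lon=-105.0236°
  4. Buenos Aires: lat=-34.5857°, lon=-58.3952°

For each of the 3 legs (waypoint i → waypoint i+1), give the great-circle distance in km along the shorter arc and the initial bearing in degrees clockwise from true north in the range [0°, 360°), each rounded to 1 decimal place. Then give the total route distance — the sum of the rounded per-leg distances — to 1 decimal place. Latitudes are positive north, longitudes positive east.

Leg 1: dist=7817.6 km, bearing=9.4°
Leg 2: dist=9909.4 km, bearing=37.3°
Leg 3: dist=9551.5 km, bearing=143.1°
Total: 27278.5 km

Leg 1: φ1=-0.5575716, φ2=0.6559977, Δφ=1.2135693, Δλ=0.1944471 rad; a=sin²(Δφ/2)+cosφ1·cosφ2·sin²(Δλ/2)=0.3314971605; c=2·atan2(√a, √(1-a))=1.227061611; dist=6371·c=7817.610 ≈ 7817.6 km; running total=7817.6 km
Leg 1 bearing: y=sinΔλ·cosφ2=0.15311847, x=cosφ1·sinφ2-sinφ1·cosφ2·cosΔλ=0.92896819; θ=atan2(y, x)=9.3597° ≈ 9.4°
Leg 2: φ1=0.6559977, φ2=0.6940092, Δφ=0.0380115, Δλ=-4.0497538 rad; a=sin²(Δφ/2)+cosφ1·cosφ2·sin²(Δλ/2)=0.4923005911; c=2·atan2(√a, √(1-a))=1.555396900; dist=6371·c=9909.434 ≈ 9909.4 km; running total=17727.0 km
Leg 2 bearing: y=sinΔλ·cosφ2=0.60601333, x=cosφ1·sinφ2-sinφ1·cosφ2·cosΔλ=0.79530543; θ=atan2(y, x)=37.3070° ≈ 37.3°
Leg 3: φ1=0.6940092, φ2=-0.6036343, Δφ=-1.2976436, Δλ=0.8138191 rad; a=sin²(Δφ/2)+cosφ1·cosφ2·sin²(Δλ/2)=0.4642420295; c=2·atan2(√a, √(1-a))=1.499219283; dist=6371·c=9551.526 ≈ 9551.5 km; running total=27278.5 km
Leg 3 bearing: y=sinΔλ·cosφ2=0.59845330, x=cosφ1·sinφ2-sinφ1·cosφ2·cosΔλ=-0.79795934; θ=atan2(y, x)=143.1308° ≈ 143.1°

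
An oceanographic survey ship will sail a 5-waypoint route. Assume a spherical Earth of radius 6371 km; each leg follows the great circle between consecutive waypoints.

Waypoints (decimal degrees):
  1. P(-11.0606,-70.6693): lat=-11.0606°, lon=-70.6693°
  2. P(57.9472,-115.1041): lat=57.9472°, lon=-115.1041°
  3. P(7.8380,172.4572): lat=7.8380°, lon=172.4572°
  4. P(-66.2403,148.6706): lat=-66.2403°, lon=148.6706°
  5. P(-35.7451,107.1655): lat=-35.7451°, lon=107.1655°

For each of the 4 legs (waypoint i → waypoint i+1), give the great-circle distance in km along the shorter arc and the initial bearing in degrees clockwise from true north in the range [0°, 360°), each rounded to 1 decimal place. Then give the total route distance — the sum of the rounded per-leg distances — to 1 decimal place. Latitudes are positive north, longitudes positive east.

Leg 1: dist=8664.1 km, bearing=337.7°
Leg 2: dist=8237.9 km, bearing=259.2°
Leg 3: dist=8460.7 km, bearing=189.6°
Leg 4: dist=4312.1 km, bearing=300.8°
Total: 29674.8 km

Leg 1: φ1=-0.1930439, φ2=1.0113694, Δφ=1.2044133, Δλ=-0.7755336 rad; a=sin²(Δφ/2)+cosφ1·cosφ2·sin²(Δλ/2)=0.3953476844; c=2·atan2(√a, √(1-a))=1.359932541; dist=6371·c=8664.130 ≈ 8664.1 km; running total=8664.1 km
Leg 1 bearing: y=sinΔλ·cosφ2=-0.37154195, x=cosφ1·sinφ2-sinφ1·cosφ2·cosΔλ=0.90451542; θ=atan2(y, x)=-22.3311° <0 so +360° → 337.6689° ≈ 337.7°
Leg 2: φ1=1.0113694, φ2=0.1367989, Δφ=-0.8745705, Δλ=5.0188915 rad; a=sin²(Δφ/2)+cosφ1·cosφ2·sin²(Δλ/2)=0.3628929524; c=2·atan2(√a, √(1-a))=1.293023950; dist=6371·c=8237.856 ≈ 8237.9 km; running total=16902.0 km
Leg 2 bearing: y=sinΔλ·cosφ2=-0.94448770, x=cosφ1·sinφ2-sinφ1·cosφ2·cosΔλ=-0.18096854; θ=atan2(y, x)=-100.8467° <0 so +360° → 259.1533° ≈ 259.2°
Leg 3: φ1=0.1367989, φ2=-1.1561113, Δφ=-1.2929102, Δλ=-0.4151545 rad; a=sin²(Δφ/2)+cosφ1·cosφ2·sin²(Δλ/2)=0.3797908434; c=2·atan2(√a, √(1-a))=1.327999545; dist=6371·c=8460.685 ≈ 8460.7 km; running total=25362.7 km
Leg 3 bearing: y=sinΔλ·cosφ2=-0.16250284, x=cosφ1·sinφ2-sinφ1·cosφ2·cosΔλ=-0.95697015; θ=atan2(y, x)=-170.3626° <0 so +360° → 189.6374° ≈ 189.6°
Leg 4: φ1=-1.1561113, φ2=-0.6238697, Δφ=0.5322416, Δλ=-0.7244007 rad; a=sin²(Δφ/2)+cosφ1·cosφ2·sin²(Δλ/2)=0.1102201253; c=2·atan2(√a, √(1-a))=0.676833725; dist=6371·c=4312.108 ≈ 4312.1 km; running total=29674.8 km
Leg 4 bearing: y=sinΔλ·cosφ2=-0.53785240, x=cosφ1·sinφ2-sinφ1·cosφ2·cosΔλ=0.32093830; θ=atan2(y, x)=-59.1753° <0 so +360° → 300.8247° ≈ 300.8°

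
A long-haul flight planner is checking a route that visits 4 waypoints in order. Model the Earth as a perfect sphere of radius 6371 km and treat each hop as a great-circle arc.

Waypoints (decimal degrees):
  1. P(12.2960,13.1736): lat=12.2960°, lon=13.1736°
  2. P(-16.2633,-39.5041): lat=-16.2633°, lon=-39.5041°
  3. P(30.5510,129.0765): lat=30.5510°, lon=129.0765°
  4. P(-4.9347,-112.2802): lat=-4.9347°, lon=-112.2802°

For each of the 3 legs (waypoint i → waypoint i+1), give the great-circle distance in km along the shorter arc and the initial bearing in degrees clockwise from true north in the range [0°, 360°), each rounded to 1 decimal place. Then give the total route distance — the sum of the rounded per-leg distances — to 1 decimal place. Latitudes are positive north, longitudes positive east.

Leg 1: dist=6605.0 km, bearing=242.5°
Leg 2: dist=18047.8 km, bearing=34.1°
Leg 3: dist=13017.1 km, bearing=79.1°
Total: 37669.9 km

Leg 1: φ1=0.2146057, φ2=-0.2838481, Δφ=-0.4984538, Δλ=-0.9193993 rad; a=sin²(Δφ/2)+cosφ1·cosφ2·sin²(Δλ/2)=0.2454776259; c=2·atan2(√a, √(1-a))=1.036721704; dist=6371·c=6604.954 ≈ 6605.0 km; running total=6605.0 km
Leg 1 bearing: y=sinΔλ·cosφ2=-0.76341603, x=cosφ1·sinφ2-sinφ1·cosφ2·cosΔλ=-0.39757943; θ=atan2(y, x)=-117.5100° <0 so +360° → 242.4900° ≈ 242.5°
Leg 2: φ1=-0.2838481, φ2=0.5332155, Δφ=0.8170637, Δλ=2.9422865 rad; a=sin²(Δφ/2)+cosφ1·cosφ2·sin²(Δλ/2)=0.9763516023; c=2·atan2(√a, √(1-a))=2.832806638; dist=6371·c=18047.811 ≈ 18047.8 km; running total=24652.8 km
Leg 2 bearing: y=sinΔλ·cosφ2=0.17050379, x=cosφ1·sinφ2-sinφ1·cosφ2·cosΔλ=0.25156522; θ=atan2(y, x)=34.1283° ≈ 34.1°
Leg 3: φ1=0.5332155, φ2=-0.0861268, Δφ=-0.6193423, Δλ=-4.2124691 rad; a=sin²(Δφ/2)+cosφ1·cosφ2·sin²(Δλ/2)=0.7275020857; c=2·atan2(√a, √(1-a))=2.043173225; dist=6371·c=13017.057 ≈ 13017.1 km; running total=37669.9 km
Leg 3 bearing: y=sinΔλ·cosφ2=0.87436796, x=cosφ1·sinφ2-sinφ1·cosφ2·cosΔλ=0.16867684; θ=atan2(y, x)=79.0810° ≈ 79.1°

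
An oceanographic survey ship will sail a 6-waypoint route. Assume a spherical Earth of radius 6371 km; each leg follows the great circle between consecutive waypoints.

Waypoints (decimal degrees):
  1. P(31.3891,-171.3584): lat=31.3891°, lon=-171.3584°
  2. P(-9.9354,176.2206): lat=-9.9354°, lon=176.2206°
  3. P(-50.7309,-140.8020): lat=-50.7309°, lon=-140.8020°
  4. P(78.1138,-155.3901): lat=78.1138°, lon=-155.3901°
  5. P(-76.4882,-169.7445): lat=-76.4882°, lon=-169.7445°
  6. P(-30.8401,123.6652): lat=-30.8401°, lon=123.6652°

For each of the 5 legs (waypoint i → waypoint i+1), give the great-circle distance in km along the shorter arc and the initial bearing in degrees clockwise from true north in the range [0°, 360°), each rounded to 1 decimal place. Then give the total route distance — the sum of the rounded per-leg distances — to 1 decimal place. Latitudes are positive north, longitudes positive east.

Leg 1: dist=4781.9 km, bearing=198.1°
Leg 2: dist=5989.3 km, bearing=147.7°
Leg 3: dist=14361.3 km, bearing=356.2°
Leg 4: dist=17213.4 km, bearing=187.8°
Leg 5: dist=6080.0 km, bearing=285.1°
Total: 48425.9 km

Leg 1: φ1=0.5478431, φ2=-0.1734054, Δφ=-0.7212486, Δλ=6.0663980 rad; a=sin²(Δφ/2)+cosφ1·cosφ2·sin²(Δλ/2)=0.1343497245; c=2·atan2(√a, √(1-a))=0.750569509; dist=6371·c=4781.878 ≈ 4781.9 km; running total=4781.9 km
Leg 1 bearing: y=sinΔλ·cosφ2=-0.21186751, x=cosφ1·sinφ2-sinφ1·cosφ2·cosΔλ=-0.64831448; θ=atan2(y, x)=-161.9027° <0 so +360° → 198.0973° ≈ 198.1°
Leg 2: φ1=-0.1734054, φ2=-0.8854212, Δφ=-0.7120158, Δλ=-5.5330882 rad; a=sin²(Δφ/2)+cosφ1·cosφ2·sin²(Δλ/2)=0.2051395372; c=2·atan2(√a, √(1-a))=0.940083087; dist=6371·c=5989.269 ≈ 5989.3 km; running total=10771.2 km
Leg 2 bearing: y=sinΔλ·cosφ2=0.43149740, x=cosφ1·sinφ2-sinφ1·cosφ2·cosΔλ=-0.68267066; θ=atan2(y, x)=147.7041° ≈ 147.7°
Leg 3: φ1=-0.8854212, φ2=1.3633430, Δφ=2.2487642, Δλ=-0.2546104 rad; a=sin²(Δφ/2)+cosφ1·cosφ2·sin²(Δλ/2)=0.8157072903; c=2·atan2(√a, √(1-a))=2.254172403; dist=6371·c=14361.332 ≈ 14361.3 km; running total=25132.5 km
Leg 3 bearing: y=sinΔλ·cosφ2=-0.05187695, x=cosφ1·sinφ2-sinφ1·cosφ2·cosΔλ=0.77370822; θ=atan2(y, x)=-3.8359° <0 so +360° → 356.1641° ≈ 356.2°
Leg 4: φ1=1.3633430, φ2=-1.3349709, Δφ=-2.6983139, Δλ=-0.2505315 rad; a=sin²(Δφ/2)+cosφ1·cosφ2·sin²(Δλ/2)=0.9524263237; c=2·atan2(√a, √(1-a))=2.701829799; dist=6371·c=17213.358 ≈ 17213.4 km; running total=42345.9 km
Leg 4 bearing: y=sinΔλ·cosφ2=-0.05792517, x=cosφ1·sinφ2-sinφ1·cosφ2·cosΔλ=-0.42176577; θ=atan2(y, x)=-172.1799° <0 so +360° → 187.8201° ≈ 187.8°
Leg 5: φ1=-1.3349709, φ2=-0.5382613, Δφ=0.7967096, Δλ=5.1209653 rad; a=sin²(Δφ/2)+cosφ1·cosφ2·sin²(Δλ/2)=0.2109213793; c=2·atan2(√a, √(1-a))=0.954327937; dist=6371·c=6080.023 ≈ 6080.0 km; running total=48425.9 km
Leg 5 bearing: y=sinΔλ·cosφ2=-0.78792759, x=cosφ1·sinφ2-sinφ1·cosφ2·cosΔλ=0.21190638; θ=atan2(y, x)=-74.9470° <0 so +360° → 285.0530° ≈ 285.1°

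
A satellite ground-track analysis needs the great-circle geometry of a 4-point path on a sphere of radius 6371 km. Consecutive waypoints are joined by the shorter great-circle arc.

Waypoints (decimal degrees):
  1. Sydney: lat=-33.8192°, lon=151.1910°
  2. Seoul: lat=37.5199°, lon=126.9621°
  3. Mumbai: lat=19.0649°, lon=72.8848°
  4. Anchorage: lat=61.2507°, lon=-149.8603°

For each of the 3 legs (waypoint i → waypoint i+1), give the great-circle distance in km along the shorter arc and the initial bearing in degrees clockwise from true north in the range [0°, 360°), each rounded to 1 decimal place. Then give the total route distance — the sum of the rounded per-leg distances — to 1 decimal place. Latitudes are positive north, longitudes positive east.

Leg 1: φ1=-0.5902564, φ2=0.6548458, Δφ=1.2451022, Δλ=-0.4228741 rad; a=sin²(Δφ/2)+cosφ1·cosφ2·sin²(Δλ/2)=0.3690387176; c=2·atan2(√a, √(1-a))=1.305782549; dist=6371·c=8319.141 ≈ 8319.1 km; running total=8319.1 km
Leg 1 bearing: y=sinΔλ·cosφ2=-0.32549198, x=cosφ1·sinφ2-sinφ1·cosφ2·cosΔλ=0.90854364; θ=atan2(y, x)=-19.7104° <0 so +360° → 340.2896° ≈ 340.3°
Leg 2: φ1=0.6548458, φ2=0.3327453, Δφ=-0.3221005, Δλ=-0.9438269 rad; a=sin²(Δφ/2)+cosφ1·cosφ2·sin²(Δλ/2)=0.1806288125; c=2·atan2(√a, √(1-a))=0.877933681; dist=6371·c=5593.315 ≈ 5593.3 km; running total=13912.4 km
Leg 2 bearing: y=sinΔλ·cosφ2=-0.76539057, x=cosφ1·sinφ2-sinφ1·cosφ2·cosΔλ=-0.07864766; θ=atan2(y, x)=-95.8668° <0 so +360° → 264.1332° ≈ 264.1°
Leg 3: φ1=0.3327453, φ2=1.0690264, Δφ=0.7362811, Δλ=-3.8876354 rad; a=sin²(Δφ/2)+cosφ1·cosφ2·sin²(Δλ/2)=0.5237357265; c=2·atan2(√a, √(1-a))=1.618285628; dist=6371·c=10310.098 ≈ 10310.1 km; running total=24222.5 km
Leg 3 bearing: y=sinΔλ·cosφ2=0.32645806, x=cosφ1·sinφ2-sinφ1·cosφ2·cosΔλ=0.94401885; θ=atan2(y, x)=19.0763° ≈ 19.1°

Leg 1: dist=8319.1 km, bearing=340.3°
Leg 2: dist=5593.3 km, bearing=264.1°
Leg 3: dist=10310.1 km, bearing=19.1°
Total: 24222.5 km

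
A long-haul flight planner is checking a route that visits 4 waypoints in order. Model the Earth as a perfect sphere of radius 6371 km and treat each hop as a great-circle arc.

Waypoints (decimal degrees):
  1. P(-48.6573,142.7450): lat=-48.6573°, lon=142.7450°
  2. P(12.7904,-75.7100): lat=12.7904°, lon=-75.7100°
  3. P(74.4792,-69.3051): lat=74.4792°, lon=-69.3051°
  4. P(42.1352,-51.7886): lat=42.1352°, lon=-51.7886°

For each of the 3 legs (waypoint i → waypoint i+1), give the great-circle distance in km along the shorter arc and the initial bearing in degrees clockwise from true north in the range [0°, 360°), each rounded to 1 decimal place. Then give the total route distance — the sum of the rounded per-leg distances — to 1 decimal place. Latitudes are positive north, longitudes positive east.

Leg 1: φ1=-0.8492301, φ2=0.2232346, Δφ=1.0724647, Δλ=-3.8127590 rad; a=sin²(Δφ/2)+cosφ1·cosφ2·sin²(Δλ/2)=0.8353288177; c=2·atan2(√a, √(1-a))=2.305891339; dist=6371·c=14690.834 ≈ 14690.8 km; running total=14690.8 km
Leg 1 bearing: y=sinΔλ·cosφ2=0.60646825, x=cosφ1·sinφ2-sinφ1·cosφ2·cosΔλ=-0.42710022; θ=atan2(y, x)=125.1548° ≈ 125.2°
Leg 2: φ1=0.2232346, φ2=1.2999073, Δφ=1.0766727, Δλ=0.1117866 rad; a=sin²(Δφ/2)+cosφ1·cosφ2·sin²(Δλ/2)=0.2636842135; c=2·atan2(√a, √(1-a))=1.078521784; dist=6371·c=6871.262 ≈ 6871.3 km; running total=21562.1 km
Leg 2 bearing: y=sinΔλ·cosφ2=0.02985051, x=cosφ1·sinφ2-sinφ1·cosφ2·cosΔλ=0.88075442; θ=atan2(y, x)=1.9411° ≈ 1.9°
Leg 3: φ1=1.2999073, φ2=0.7353980, Δφ=-0.5645093, Δλ=0.3057206 rad; a=sin²(Δφ/2)+cosφ1·cosφ2·sin²(Δλ/2)=0.0821750391; c=2·atan2(√a, √(1-a))=0.581481342; dist=6371·c=3704.618 ≈ 3704.6 km; running total=25266.7 km
Leg 3 bearing: y=sinΔλ·cosφ2=0.22319620, x=cosφ1·sinφ2-sinφ1·cosφ2·cosΔλ=-0.50186917; θ=atan2(y, x)=156.0239° ≈ 156.0°

Leg 1: dist=14690.8 km, bearing=125.2°
Leg 2: dist=6871.3 km, bearing=1.9°
Leg 3: dist=3704.6 km, bearing=156.0°
Total: 25266.7 km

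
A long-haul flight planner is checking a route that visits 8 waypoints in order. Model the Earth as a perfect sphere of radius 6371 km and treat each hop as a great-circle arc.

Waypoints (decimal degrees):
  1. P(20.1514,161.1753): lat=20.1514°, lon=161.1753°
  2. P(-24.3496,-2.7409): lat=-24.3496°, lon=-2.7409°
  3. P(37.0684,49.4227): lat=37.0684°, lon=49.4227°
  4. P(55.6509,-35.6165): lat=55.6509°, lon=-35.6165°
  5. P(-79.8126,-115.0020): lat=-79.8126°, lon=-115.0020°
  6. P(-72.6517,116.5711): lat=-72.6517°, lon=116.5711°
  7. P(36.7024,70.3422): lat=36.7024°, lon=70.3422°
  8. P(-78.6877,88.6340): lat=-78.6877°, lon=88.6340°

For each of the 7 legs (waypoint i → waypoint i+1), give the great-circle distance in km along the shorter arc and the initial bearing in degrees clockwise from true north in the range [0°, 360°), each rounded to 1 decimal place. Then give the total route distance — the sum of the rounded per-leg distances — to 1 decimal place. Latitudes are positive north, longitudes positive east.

Leg 1: dist=18296.5 km, bearing=251.3°
Leg 2: dist=8741.7 km, bearing=40.0°
Leg 3: dist=6399.1 km, bearing=318.2°
Leg 4: dist=15854.3 km, bearing=196.6°
Leg 5: dist=2774.2 km, bearing=213.6°
Leg 6: dist=12664.7 km, bearing=320.7°
Leg 7: dist=12887.0 km, bearing=176.1°
Total: 77617.5 km

Leg 1: φ1=0.3517083, φ2=-0.4249807, Δφ=-0.7766890, Δλ=-2.8608774 rad; a=sin²(Δφ/2)+cosφ1·cosφ2·sin²(Δλ/2)=0.9819195496; c=2·atan2(√a, √(1-a))=2.871848470; dist=6371·c=18296.547 ≈ 18296.5 km; running total=18296.5 km
Leg 1 bearing: y=sinΔλ·cosφ2=-0.25239910, x=cosφ1·sinφ2-sinφ1·cosφ2·cosΔλ=-0.08549202; θ=atan2(y, x)=-108.7121° <0 so +360° → 251.2879° ≈ 251.3°
Leg 2: φ1=-0.4249807, φ2=0.6469656, Δφ=1.0719463, Δλ=0.9104266 rad; a=sin²(Δφ/2)+cosφ1·cosφ2·sin²(Δλ/2)=0.4013060994; c=2·atan2(√a, √(1-a))=1.372103748; dist=6371·c=8741.673 ≈ 8741.7 km; running total=27038.2 km
Leg 2 bearing: y=sinΔλ·cosφ2=0.63016690, x=cosφ1·sinφ2-sinφ1·cosφ2·cosΔλ=0.75095122; θ=atan2(y, x)=40.0020° ≈ 40.0°
Leg 3: φ1=0.6469656, φ2=0.9712914, Δφ=0.3243258, Δλ=-1.4842140 rad; a=sin²(Δφ/2)+cosφ1·cosφ2·sin²(Δλ/2)=0.2317069958; c=2·atan2(√a, √(1-a))=1.004410200; dist=6371·c=6399.097 ≈ 6399.1 km; running total=33437.3 km
Leg 3 bearing: y=sinΔλ·cosφ2=-0.56212021, x=cosφ1·sinφ2-sinφ1·cosφ2·cosΔλ=0.62936184; θ=atan2(y, x)=-41.7699° <0 so +360° → 318.2301° ≈ 318.2°
Leg 4: φ1=0.9712914, φ2=-1.3929927, Δφ=-2.3642841, Δλ=-1.3855384 rad; a=sin²(Δφ/2)+cosφ1·cosφ2·sin²(Δλ/2)=0.8971083002; c=2·atan2(√a, √(1-a))=2.488513557; dist=6371·c=15854.320 ≈ 15854.3 km; running total=49291.6 km
Leg 4 bearing: y=sinΔλ·cosφ2=-0.17384187, x=cosφ1·sinφ2-sinφ1·cosφ2·cosΔλ=-0.58223620; θ=atan2(y, x)=-163.3756° <0 so +360° → 196.6244° ≈ 196.6°
Leg 5: φ1=-1.3929927, φ2=-1.2680114, Δφ=0.1249813, Δλ=4.0417131 rad; a=sin²(Δφ/2)+cosφ1·cosφ2·sin²(Δλ/2)=0.0466581704; c=2·atan2(√a, √(1-a))=0.435442074; dist=6371·c=2774.201 ≈ 2774.2 km; running total=52065.8 km
Leg 5 bearing: y=sinΔλ·cosφ2=-0.23359444, x=cosφ1·sinφ2-sinφ1·cosφ2·cosΔλ=-0.35122412; θ=atan2(y, x)=-146.3727° <0 so +360° → 213.6273° ≈ 213.6°
Leg 6: φ1=-1.2680114, φ2=0.6405777, Δφ=1.9085891, Δλ=-0.8068465 rad; a=sin²(Δφ/2)+cosφ1·cosφ2·sin²(Δλ/2)=0.7025452325; c=2·atan2(√a, √(1-a))=1.987874102; dist=6371·c=12664.746 ≈ 12664.7 km; running total=64730.5 km
Leg 6 bearing: y=sinΔλ·cosφ2=-0.57895153, x=cosφ1·sinφ2-sinφ1·cosφ2·cosΔλ=0.70761348; θ=atan2(y, x)=-39.2892° <0 so +360° → 320.7108° ≈ 320.7°
Leg 7: φ1=0.6405777, φ2=-1.3733594, Δφ=-2.0139372, Δλ=0.3192521 rad; a=sin²(Δφ/2)+cosφ1·cosφ2·sin²(Δλ/2)=0.7183628832; c=2·atan2(√a, √(1-a))=2.022752094; dist=6371·c=12886.954 ≈ 12887.0 km; running total=77617.5 km
Leg 7 bearing: y=sinΔλ·cosφ2=0.06156506, x=cosφ1·sinφ2-sinφ1·cosφ2·cosΔλ=-0.89748557; θ=atan2(y, x)=176.0758° ≈ 176.1°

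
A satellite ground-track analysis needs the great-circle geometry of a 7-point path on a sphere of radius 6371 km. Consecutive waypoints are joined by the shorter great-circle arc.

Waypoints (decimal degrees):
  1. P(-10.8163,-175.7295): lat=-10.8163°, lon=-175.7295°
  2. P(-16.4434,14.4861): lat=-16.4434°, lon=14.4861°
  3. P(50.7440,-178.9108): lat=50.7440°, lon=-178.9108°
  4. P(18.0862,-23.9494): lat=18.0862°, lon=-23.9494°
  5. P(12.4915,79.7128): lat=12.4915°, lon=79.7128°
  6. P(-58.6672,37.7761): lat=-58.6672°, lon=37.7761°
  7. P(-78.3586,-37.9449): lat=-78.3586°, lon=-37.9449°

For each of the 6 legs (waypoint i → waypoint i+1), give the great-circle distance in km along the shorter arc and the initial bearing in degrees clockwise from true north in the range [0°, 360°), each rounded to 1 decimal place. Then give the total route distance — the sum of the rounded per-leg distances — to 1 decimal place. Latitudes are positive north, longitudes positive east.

Leg 1: dist=16782.4 km, bearing=200.5°
Leg 2: dist=16018.1 km, bearing=14.5°
Leg 3: dist=11979.5 km, bearing=25.0°
Leg 4: dist=10980.1 km, bearing=73.7°
Leg 5: dist=8770.7 km, bearing=200.7°
Leg 6: dist=3380.9 km, bearing=202.7°
Total: 67911.7 km

Leg 1: φ1=-0.1887800, φ2=-0.2869915, Δφ=-0.0982114, Δλ=3.3198885 rad; a=sin²(Δφ/2)+cosφ1·cosφ2·sin²(Δλ/2)=0.9370027324; c=2·atan2(√a, √(1-a))=2.634181638; dist=6371·c=16782.371 ≈ 16782.4 km; running total=16782.4 km
Leg 1 bearing: y=sinΔλ·cosφ2=-0.17009895, x=cosφ1·sinφ2-sinφ1·cosφ2·cosΔλ=-0.45517117; θ=atan2(y, x)=-159.5091° <0 so +360° → 200.4909° ≈ 200.5°
Leg 2: φ1=-0.2869915, φ2=0.8856499, Δφ=1.1726413, Δλ=-3.3754127 rad; a=sin²(Δφ/2)+cosφ1·cosφ2·sin²(Δλ/2)=0.9047887685; c=2·atan2(√a, √(1-a))=2.514228402; dist=6371·c=16018.149 ≈ 16018.1 km; running total=32800.5 km
Leg 2 bearing: y=sinΔλ·cosφ2=0.14661362, x=cosφ1·sinφ2-sinφ1·cosφ2·cosΔλ=0.56840888; θ=atan2(y, x)=14.4634° ≈ 14.5°
Leg 3: φ1=0.8856499, φ2=0.3156637, Δφ=-0.5699861, Δλ=2.7045866 rad; a=sin²(Δφ/2)+cosφ1·cosφ2·sin²(Δλ/2)=0.6523019511; c=2·atan2(√a, √(1-a))=1.880318869; dist=6371·c=11979.512 ≈ 11979.5 km; running total=44780.0 km
Leg 3 bearing: y=sinΔλ·cosφ2=0.40231724, x=cosφ1·sinφ2-sinφ1·cosφ2·cosΔλ=0.86334078; θ=atan2(y, x)=24.9855° ≈ 25.0°
Leg 4: φ1=0.3156637, φ2=0.2180178, Δφ=-0.0976459, Δλ=1.8092467 rad; a=sin²(Δφ/2)+cosφ1·cosφ2·sin²(Δλ/2)=0.5760318067; c=2·atan2(√a, √(1-a))=1.723452160; dist=6371·c=10980.114 ≈ 10980.1 km; running total=55760.1 km
Leg 4 bearing: y=sinΔλ·cosφ2=0.94870306, x=cosφ1·sinφ2-sinφ1·cosφ2·cosΔλ=0.27719879; θ=atan2(y, x)=73.7123° ≈ 73.7°
Leg 5: φ1=0.2180178, φ2=-1.0239358, Δφ=-1.2419536, Δλ=-0.7319335 rad; a=sin²(Δφ/2)+cosφ1·cosφ2·sin²(Δλ/2)=0.4035409748; c=2·atan2(√a, √(1-a))=1.376661129; dist=6371·c=8770.708 ≈ 8770.7 km; running total=64530.8 km
Leg 5 bearing: y=sinΔλ·cosφ2=-0.34752624, x=cosφ1·sinφ2-sinφ1·cosφ2·cosΔλ=-0.91761002; θ=atan2(y, x)=-159.2568° <0 so +360° → 200.7432° ≈ 200.7°
Leg 6: φ1=-1.0239358, φ2=-1.3676156, Δφ=-0.3436798, Δλ=-1.3215808 rad; a=sin²(Δφ/2)+cosφ1·cosφ2·sin²(Δλ/2)=0.0687643415; c=2·atan2(√a, √(1-a))=0.530663781; dist=6371·c=3380.859 ≈ 3380.9 km; running total=67911.7 km
Leg 6 bearing: y=sinΔλ·cosφ2=-0.19555175, x=cosφ1·sinφ2-sinφ1·cosφ2·cosΔλ=-0.46680054; θ=atan2(y, x)=-157.2702° <0 so +360° → 202.7298° ≈ 202.7°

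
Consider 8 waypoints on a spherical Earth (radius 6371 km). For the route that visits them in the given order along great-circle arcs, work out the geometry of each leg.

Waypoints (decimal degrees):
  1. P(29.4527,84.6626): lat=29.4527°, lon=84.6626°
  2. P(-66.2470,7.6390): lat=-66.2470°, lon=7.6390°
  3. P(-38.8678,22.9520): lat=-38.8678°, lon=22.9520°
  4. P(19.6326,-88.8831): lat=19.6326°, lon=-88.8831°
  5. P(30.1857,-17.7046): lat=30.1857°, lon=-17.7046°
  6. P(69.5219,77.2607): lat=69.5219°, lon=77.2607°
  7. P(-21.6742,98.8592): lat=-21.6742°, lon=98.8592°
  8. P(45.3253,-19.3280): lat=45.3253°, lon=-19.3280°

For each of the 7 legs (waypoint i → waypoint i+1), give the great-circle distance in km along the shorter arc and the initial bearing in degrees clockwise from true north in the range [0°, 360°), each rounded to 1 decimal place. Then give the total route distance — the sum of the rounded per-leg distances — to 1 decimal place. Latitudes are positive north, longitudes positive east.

Leg 1: φ1=0.5140466, φ2=-1.1562283, Δφ=-1.6702749, Δλ=-1.3443154 rad; a=sin²(Δφ/2)+cosφ1·cosφ2·sin²(Δλ/2)=0.6856472960; c=2·atan2(√a, √(1-a))=1.951199220; dist=6371·c=12431.090 ≈ 12431.1 km; running total=12431.1 km
Leg 1 bearing: y=sinΔλ·cosφ2=-0.39250830, x=cosφ1·sinφ2-sinφ1·cosφ2·cosΔλ=-0.84147344; θ=atan2(y, x)=-154.9931° <0 so +360° → 205.0069° ≈ 205.0°
Leg 2: φ1=-1.1562283, φ2=-0.6783711, Δφ=0.4778572, Δλ=0.2672623 rad; a=sin²(Δφ/2)+cosφ1·cosφ2·sin²(Δλ/2)=0.0615758453; c=2·atan2(√a, √(1-a))=0.501529385; dist=6371·c=3195.244 ≈ 3195.2 km; running total=15626.3 km
Leg 2 bearing: y=sinΔλ·cosφ2=0.20562088, x=cosφ1·sinφ2-sinφ1·cosφ2·cosΔλ=0.43457692; θ=atan2(y, x)=25.3213° ≈ 25.3°
Leg 3: φ1=-0.6783711, φ2=0.3426535, Δφ=1.0210246, Δλ=-1.9518907 rad; a=sin²(Δφ/2)+cosφ1·cosφ2·sin²(Δλ/2)=0.7417971345; c=2·atan2(√a, √(1-a))=2.075552767; dist=6371·c=13223.347 ≈ 13223.3 km; running total=28849.6 km
Leg 3 bearing: y=sinΔλ·cosφ2=-0.87429519, x=cosφ1·sinφ2-sinφ1·cosφ2·cosΔλ=0.04176717; θ=atan2(y, x)=-87.2649° <0 so +360° → 272.7351° ≈ 272.7°
Leg 4: φ1=0.3426535, φ2=0.5268399, Δφ=0.1841863, Δλ=1.2422992 rad; a=sin²(Δφ/2)+cosφ1·cosφ2·sin²(Δλ/2)=0.2842011811; c=2·atan2(√a, √(1-a))=1.124533212; dist=6371·c=7164.401 ≈ 7164.4 km; running total=36014.0 km
Leg 4 bearing: y=sinΔλ·cosφ2=0.81817933, x=cosφ1·sinφ2-sinφ1·cosφ2·cosΔλ=0.37987637; θ=atan2(y, x)=65.0948° ≈ 65.1°
Leg 5: φ1=0.5268399, φ2=1.2133861, Δφ=0.6865462, Δλ=1.6574572 rad; a=sin²(Δφ/2)+cosφ1·cosφ2·sin²(Δλ/2)=0.2775721491; c=2·atan2(√a, √(1-a))=1.109783191; dist=6371·c=7070.429 ≈ 7070.4 km; running total=43084.4 km
Leg 5 bearing: y=sinΔλ·cosφ2=0.34853645, x=cosφ1·sinφ2-sinφ1·cosφ2·cosΔλ=0.82500045; θ=atan2(y, x)=22.9025° ≈ 22.9°
Leg 6: φ1=1.2133861, φ2=-0.3782862, Δφ=-1.5916722, Δλ=0.3769649 rad; a=sin²(Δφ/2)+cosφ1·cosφ2·sin²(Δλ/2)=0.5218509627; c=2·atan2(√a, √(1-a))=1.614512175; dist=6371·c=10286.057 ≈ 10286.1 km; running total=53370.5 km
Leg 6 bearing: y=sinΔλ·cosφ2=0.34207515, x=cosφ1·sinφ2-sinφ1·cosφ2·cosΔλ=-0.93865581; θ=atan2(y, x)=159.9767° ≈ 160.0°
Leg 7: φ1=-0.3782862, φ2=0.7910757, Δφ=1.1693619, Δλ=-2.0627558 rad; a=sin²(Δφ/2)+cosφ1·cosφ2·sin²(Δλ/2)=0.7856279880; c=2·atan2(√a, √(1-a))=2.178831606; dist=6371·c=13881.336 ≈ 13881.3 km; running total=67251.8 km
Leg 7 bearing: y=sinΔλ·cosφ2=-0.61970172, x=cosφ1·sinφ2-sinφ1·cosφ2·cosΔλ=0.53817877; θ=atan2(y, x)=-49.0274° <0 so +360° → 310.9726° ≈ 311.0°

Leg 1: dist=12431.1 km, bearing=205.0°
Leg 2: dist=3195.2 km, bearing=25.3°
Leg 3: dist=13223.3 km, bearing=272.7°
Leg 4: dist=7164.4 km, bearing=65.1°
Leg 5: dist=7070.4 km, bearing=22.9°
Leg 6: dist=10286.1 km, bearing=160.0°
Leg 7: dist=13881.3 km, bearing=311.0°
Total: 67251.8 km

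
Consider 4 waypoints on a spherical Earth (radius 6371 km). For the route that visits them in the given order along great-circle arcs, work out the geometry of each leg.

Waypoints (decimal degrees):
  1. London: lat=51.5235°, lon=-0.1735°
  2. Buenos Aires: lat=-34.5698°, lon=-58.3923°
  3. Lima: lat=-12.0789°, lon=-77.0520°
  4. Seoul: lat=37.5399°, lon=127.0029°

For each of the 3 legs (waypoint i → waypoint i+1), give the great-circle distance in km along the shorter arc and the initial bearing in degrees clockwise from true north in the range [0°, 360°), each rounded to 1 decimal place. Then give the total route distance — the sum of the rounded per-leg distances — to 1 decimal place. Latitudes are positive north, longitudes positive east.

Leg 1: φ1=0.8992547, φ2=-0.6033568, Δφ=-1.5026115, Δλ=-1.0161097 rad; a=sin²(Δφ/2)+cosφ1·cosφ2·sin²(Δλ/2)=0.5871843323; c=2·atan2(√a, √(1-a))=1.746060901; dist=6371·c=11124.154 ≈ 11124.2 km; running total=11124.2 km
Leg 1 bearing: y=sinΔλ·cosφ2=-0.69997420, x=cosφ1·sinφ2-sinφ1·cosφ2·cosΔλ=-0.69255446; θ=atan2(y, x)=-134.6947° <0 so +360° → 225.3053° ≈ 225.3°
Leg 2: φ1=-0.6033568, φ2=-0.2108166, Δφ=0.3925403, Δλ=-0.3256732 rad; a=sin²(Δφ/2)+cosφ1·cosφ2·sin²(Δλ/2)=0.0591924277; c=2·atan2(√a, √(1-a))=0.491522847; dist=6371·c=3131.492 ≈ 3131.5 km; running total=14255.7 km
Leg 2 bearing: y=sinΔλ·cosφ2=-0.31286317, x=cosφ1·sinφ2-sinφ1·cosφ2·cosΔλ=0.35337144; θ=atan2(y, x)=-41.5206° <0 so +360° → 318.4794° ≈ 318.5°
Leg 3: φ1=-0.2108166, φ2=0.6551949, Δφ=0.8660114, Δλ=3.5614299 rad; a=sin²(Δφ/2)+cosφ1·cosφ2·sin²(Δλ/2)=0.9177704975; c=2·atan2(√a, √(1-a))=2.559913027; dist=6371·c=16309.206 ≈ 16309.2 km; running total=30564.9 km
Leg 3 bearing: y=sinΔλ·cosφ2=-0.32320731, x=cosφ1·sinφ2-sinφ1·cosφ2·cosΔλ=0.44430652; θ=atan2(y, x)=-36.0337° <0 so +360° → 323.9663° ≈ 324.0°

Leg 1: dist=11124.2 km, bearing=225.3°
Leg 2: dist=3131.5 km, bearing=318.5°
Leg 3: dist=16309.2 km, bearing=324.0°
Total: 30564.9 km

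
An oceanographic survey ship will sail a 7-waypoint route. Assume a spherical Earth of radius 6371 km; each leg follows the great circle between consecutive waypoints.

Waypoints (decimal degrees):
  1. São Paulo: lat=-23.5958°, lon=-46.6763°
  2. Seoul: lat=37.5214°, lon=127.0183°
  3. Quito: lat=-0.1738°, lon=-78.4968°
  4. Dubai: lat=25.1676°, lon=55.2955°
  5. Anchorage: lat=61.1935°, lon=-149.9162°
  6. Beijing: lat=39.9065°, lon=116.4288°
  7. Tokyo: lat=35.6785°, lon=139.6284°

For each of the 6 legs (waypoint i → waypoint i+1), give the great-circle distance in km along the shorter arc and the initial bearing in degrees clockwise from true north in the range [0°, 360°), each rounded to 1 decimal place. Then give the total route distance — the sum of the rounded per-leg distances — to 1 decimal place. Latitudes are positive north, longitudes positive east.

Leg 1: dist=18354.2 km, bearing=19.8°
Leg 2: dist=15106.7 km, bearing=38.2°
Leg 3: dist=14330.3 km, bearing=57.1°
Leg 4: dist=10147.2 km, bearing=11.8°
Leg 5: dist=6384.0 km, bearing=294.7°
Leg 6: dist=2085.6 km, bearing=95.6°
Total: 66408.0 km

Leg 1: φ1=-0.4118244, φ2=0.6548720, Δφ=1.0666964, Δλ=3.0315427 rad; a=sin²(Δφ/2)+cosφ1·cosφ2·sin²(Δλ/2)=0.9831061329; c=2·atan2(√a, √(1-a))=2.880902278; dist=6371·c=18354.228 ≈ 18354.2 km; running total=18354.2 km
Leg 1 bearing: y=sinΔλ·cosφ2=0.08710742, x=cosφ1·sinφ2-sinφ1·cosφ2·cosΔλ=0.24258226; θ=atan2(y, x)=19.7524° ≈ 19.8°
Leg 2: φ1=0.6548720, φ2=-0.0030334, Δφ=-0.6579054, Δλ=-3.5869152 rad; a=sin²(Δφ/2)+cosφ1·cosφ2·sin²(Δλ/2)=0.8588089870; c=2·atan2(√a, √(1-a))=2.371172287; dist=6371·c=15106.739 ≈ 15106.7 km; running total=33460.9 km
Leg 2 bearing: y=sinΔλ·cosφ2=0.43074697, x=cosφ1·sinφ2-sinφ1·cosφ2·cosΔλ=0.54724902; θ=atan2(y, x)=38.2068° ≈ 38.2°
Leg 3: φ1=-0.0030334, φ2=0.4392575, Δφ=0.4422909, Δλ=2.3351161 rad; a=sin²(Δφ/2)+cosφ1·cosφ2·sin²(Δλ/2)=0.8138178686; c=2·atan2(√a, √(1-a))=2.249308888; dist=6371·c=14330.347 ≈ 14330.3 km; running total=47791.2 km
Leg 3 bearing: y=sinΔλ·cosφ2=0.65332604, x=cosφ1·sinφ2-sinφ1·cosφ2·cosΔλ=0.42336565; θ=atan2(y, x)=57.0561° ≈ 57.1°
Leg 4: φ1=0.4392575, φ2=1.0680281, Δφ=0.6287706, Δλ=-3.5816198 rad; a=sin²(Δφ/2)+cosφ1·cosφ2·sin²(Δλ/2)=0.5109621656; c=2·atan2(√a, √(1-a))=1.592722415; dist=6371·c=10147.235 ≈ 10147.2 km; running total=57938.4 km
Leg 4 bearing: y=sinΔλ·cosφ2=0.20525209, x=cosφ1·sinφ2-sinφ1·cosφ2·cosΔλ=0.97846354; θ=atan2(y, x)=11.8471° ≈ 11.8°
Leg 5: φ1=1.0680281, φ2=0.6964998, Δφ=-0.3715282, Δλ=4.6485972 rad; a=sin²(Δφ/2)+cosφ1·cosφ2·sin²(Δλ/2)=0.2307076538; c=2·atan2(√a, √(1-a))=1.002039869; dist=6371·c=6383.996 ≈ 6384.0 km; running total=64322.4 km
Leg 5 bearing: y=sinΔλ·cosφ2=-0.76553211, x=cosφ1·sinφ2-sinφ1·cosφ2·cosΔλ=0.35197603; θ=atan2(y, x)=-65.3080° <0 so +360° → 294.6920° ≈ 294.7°
Leg 6: φ1=0.6964998, φ2=0.6227073, Δφ=-0.0737925, Δλ=0.4049094 rad; a=sin²(Δφ/2)+cosφ1·cosφ2·sin²(Δλ/2)=0.0265536898; c=2·atan2(√a, √(1-a))=0.327365906; dist=6371·c=2085.648 ≈ 2085.6 km; running total=66408.0 km
Leg 6 bearing: y=sinΔλ·cosφ2=0.31999476, x=cosφ1·sinφ2-sinφ1·cosφ2·cosΔλ=-0.03158666; θ=atan2(y, x)=95.6374° ≈ 95.6°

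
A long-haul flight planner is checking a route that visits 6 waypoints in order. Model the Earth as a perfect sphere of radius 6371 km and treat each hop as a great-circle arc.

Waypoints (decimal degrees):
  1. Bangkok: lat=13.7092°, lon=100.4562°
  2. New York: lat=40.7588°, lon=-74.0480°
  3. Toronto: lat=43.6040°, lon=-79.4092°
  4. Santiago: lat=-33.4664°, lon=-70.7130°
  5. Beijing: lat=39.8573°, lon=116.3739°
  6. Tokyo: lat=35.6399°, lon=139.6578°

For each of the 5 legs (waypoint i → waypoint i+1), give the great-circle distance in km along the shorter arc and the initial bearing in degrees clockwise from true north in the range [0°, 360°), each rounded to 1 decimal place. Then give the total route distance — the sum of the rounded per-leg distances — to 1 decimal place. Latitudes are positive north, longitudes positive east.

Leg 1: φ1=0.2392707, φ2=0.7113753, Δφ=0.4721046, Δλ=-3.0456728 rad; a=sin²(Δφ/2)+cosφ1·cosφ2·sin²(Δλ/2)=0.7888874255; c=2·atan2(√a, √(1-a))=2.186796136; dist=6371·c=13932.078 ≈ 13932.1 km; running total=13932.1 km
Leg 1 bearing: y=sinΔλ·cosφ2=-0.07254451, x=cosφ1·sinφ2-sinφ1·cosφ2·cosΔλ=0.81296588; θ=atan2(y, x)=-5.0992° <0 so +360° → 354.9008° ≈ 354.9°
Leg 2: φ1=0.7113753, φ2=0.7610334, Δφ=0.0496581, Δλ=-0.0935706 rad; a=sin²(Δφ/2)+cosφ1·cosφ2·sin²(Δλ/2)=0.0018160674; c=2·atan2(√a, √(1-a))=0.085256502; dist=6371·c=543.169 ≈ 543.2 km; running total=14475.3 km
Leg 2 bearing: y=sinΔλ·cosφ2=-0.06765785, x=cosφ1·sinφ2-sinφ1·cosφ2·cosΔλ=0.05170582; θ=atan2(y, x)=-52.6120° <0 so +360° → 307.3880° ≈ 307.4°
Leg 3: φ1=0.7610334, φ2=-0.5840989, Δφ=-1.3451322, Δλ=0.1517773 rad; a=sin²(Δφ/2)+cosφ1·cosφ2·sin²(Δλ/2)=0.3915953916; c=2·atan2(√a, √(1-a))=1.352251578; dist=6371·c=8615.195 ≈ 8615.2 km; running total=23090.5 km
Leg 3 bearing: y=sinΔλ·cosφ2=0.12612850, x=cosφ1·sinφ2-sinφ1·cosφ2·cosΔλ=-0.96803170; θ=atan2(y, x)=172.5765° ≈ 172.6°
Leg 4: φ1=-0.5840989, φ2=0.6956411, Δφ=1.2797400, Δλ=3.2652824 rad; a=sin²(Δφ/2)+cosφ1·cosφ2·sin²(Δλ/2)=0.9944466281; c=2·atan2(√a, √(1-a))=2.992412461; dist=6371·c=19064.660 ≈ 19064.7 km; running total=42155.2 km
Leg 4 bearing: y=sinΔλ·cosφ2=-0.09470764, x=cosφ1·sinφ2-sinφ1·cosφ2·cosΔλ=0.11454515; θ=atan2(y, x)=-39.5844° <0 so +360° → 320.4156° ≈ 320.4°
Leg 5: φ1=0.6956411, φ2=0.6220336, Δφ=-0.0736075, Δλ=0.4063807 rad; a=sin²(Δφ/2)+cosφ1·cosφ2·sin²(Δλ/2)=0.0267582564; c=2·atan2(√a, √(1-a))=0.328635910; dist=6371·c=2093.739 ≈ 2093.7 km; running total=44248.9 km
Leg 5 bearing: y=sinΔλ·cosφ2=0.32124817, x=cosφ1·sinφ2-sinφ1·cosφ2·cosΔλ=-0.03112269; θ=atan2(y, x)=95.5336° ≈ 95.5°

Leg 1: dist=13932.1 km, bearing=354.9°
Leg 2: dist=543.2 km, bearing=307.4°
Leg 3: dist=8615.2 km, bearing=172.6°
Leg 4: dist=19064.7 km, bearing=320.4°
Leg 5: dist=2093.7 km, bearing=95.5°
Total: 44248.9 km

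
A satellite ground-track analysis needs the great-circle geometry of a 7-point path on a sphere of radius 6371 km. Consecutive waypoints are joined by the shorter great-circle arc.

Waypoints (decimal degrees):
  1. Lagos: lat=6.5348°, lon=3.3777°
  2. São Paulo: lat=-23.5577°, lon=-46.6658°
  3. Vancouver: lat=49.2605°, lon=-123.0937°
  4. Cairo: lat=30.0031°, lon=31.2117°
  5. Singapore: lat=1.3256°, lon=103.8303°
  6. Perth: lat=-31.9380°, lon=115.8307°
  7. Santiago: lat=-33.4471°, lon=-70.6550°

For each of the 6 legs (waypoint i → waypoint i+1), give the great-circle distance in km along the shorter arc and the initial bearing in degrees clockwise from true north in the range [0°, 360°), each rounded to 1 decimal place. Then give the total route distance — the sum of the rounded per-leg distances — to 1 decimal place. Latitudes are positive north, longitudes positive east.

Leg 1: dist=6378.0 km, bearing=236.6°
Leg 2: dist=11047.1 km, bearing=320.0°
Leg 3: dist=10840.7 km, bearing=22.3°
Leg 4: dist=8264.4 km, bearing=97.7°
Leg 5: dist=3908.9 km, bearing=162.2°
Leg 6: dist=12712.9 km, bearing=174.1°
Total: 53152.0 km

Leg 1: φ1=0.1140538, φ2=-0.4111594, Δφ=-0.5252132, Δλ=-0.8734238 rad; a=sin²(Δφ/2)+cosφ1·cosφ2·sin²(Δλ/2)=0.2303134821; c=2·atan2(√a, √(1-a))=1.001103949; dist=6371·c=6378.033 ≈ 6378.0 km; running total=6378.0 km
Leg 1 bearing: y=sinΔλ·cosφ2=-0.70264794, x=cosφ1·sinφ2-sinφ1·cosφ2·cosΔλ=-0.46407176; θ=atan2(y, x)=-123.4432° <0 so +360° → 236.5568° ≈ 236.6°
Leg 2: φ1=-0.4111594, φ2=0.8597579, Δφ=1.2709173, Δλ=-1.3339185 rad; a=sin²(Δφ/2)+cosφ1·cosφ2·sin²(Δλ/2)=0.5812198289; c=2·atan2(√a, √(1-a))=1.733958976; dist=6371·c=11047.053 ≈ 11047.1 km; running total=17425.1 km
Leg 2 bearing: y=sinΔλ·cosφ2=-0.63439672, x=cosφ1·sinφ2-sinφ1·cosφ2·cosΔλ=0.75574741; θ=atan2(y, x)=-40.0111° <0 so +360° → 319.9889° ≈ 320.0°
Leg 3: φ1=0.8597579, φ2=0.5236529, Δφ=-0.3361050, Δλ=2.6931373 rad; a=sin²(Δφ/2)+cosφ1·cosφ2·sin²(Δλ/2)=0.5652028821; c=2·atan2(√a, √(1-a))=1.701574554; dist=6371·c=10840.731 ≈ 10840.7 km; running total=28265.8 km
Leg 3 bearing: y=sinΔλ·cosφ2=0.37547451, x=cosφ1·sinφ2-sinφ1·cosφ2·cosΔλ=0.91761279; θ=atan2(y, x)=22.2537° ≈ 22.3°
Leg 4: φ1=0.5236529, φ2=0.0231361, Δφ=-0.5005168, Δλ=1.2674337 rad; a=sin²(Δφ/2)+cosφ1·cosφ2·sin²(Δλ/2)=0.3649002939; c=2·atan2(√a, √(1-a))=1.297196185; dist=6371·c=8264.437 ≈ 8264.4 km; running total=36530.2 km
Leg 4 bearing: y=sinΔλ·cosφ2=0.95408195, x=cosφ1·sinφ2-sinφ1·cosφ2·cosΔλ=-0.12930550; θ=atan2(y, x)=97.7182° ≈ 97.7°
Leg 5: φ1=0.0231361, φ2=-0.5574233, Δφ=-0.5805593, Δλ=0.2094465 rad; a=sin²(Δφ/2)+cosφ1·cosφ2·sin²(Δλ/2)=0.0911923436; c=2·atan2(√a, √(1-a))=0.613539345; dist=6371·c=3908.859 ≈ 3908.9 km; running total=40439.1 km
Leg 5 bearing: y=sinΔλ·cosφ2=0.17644403, x=cosφ1·sinφ2-sinφ1·cosφ2·cosΔλ=-0.54806268; θ=atan2(y, x)=162.1545° ≈ 162.2°
Leg 6: φ1=-0.5574233, φ2=-0.5837620, Δφ=-0.0263388, Δλ=-3.2547895 rad; a=sin²(Δφ/2)+cosφ1·cosφ2·sin²(Δλ/2)=0.7059927694; c=2·atan2(√a, √(1-a))=1.995428379; dist=6371·c=12712.874 ≈ 12712.9 km; running total=53152.0 km
Leg 6 bearing: y=sinΔλ·cosφ2=0.09424929, x=cosφ1·sinφ2-sinφ1·cosφ2·cosΔλ=-0.90630292; θ=atan2(y, x)=174.0630° ≈ 174.1°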